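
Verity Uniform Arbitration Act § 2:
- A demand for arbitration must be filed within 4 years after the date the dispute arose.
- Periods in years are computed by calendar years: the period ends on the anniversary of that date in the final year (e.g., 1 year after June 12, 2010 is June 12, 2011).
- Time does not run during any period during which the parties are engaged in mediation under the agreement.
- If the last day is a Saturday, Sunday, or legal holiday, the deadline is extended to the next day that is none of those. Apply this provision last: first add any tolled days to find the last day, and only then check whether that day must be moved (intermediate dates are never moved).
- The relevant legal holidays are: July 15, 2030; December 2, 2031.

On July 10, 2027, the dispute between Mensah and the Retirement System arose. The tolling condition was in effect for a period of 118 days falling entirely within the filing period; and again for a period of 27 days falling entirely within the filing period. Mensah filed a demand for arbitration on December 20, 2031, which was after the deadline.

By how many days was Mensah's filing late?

17 days

4 years after July 10, 2027 is July 10, 2031.
Tolling adds 118 days: July 10, 2031 + 118 days = November 5, 2031.
Tolling adds 27 days: November 5, 2031 + 27 days = December 2, 2031.
December 2, 2031 is a listed holiday. The next qualifying day is December 3, 2031.
The deadline is December 3, 2031; from December 3, 2031 to December 20, 2031 is 17 days.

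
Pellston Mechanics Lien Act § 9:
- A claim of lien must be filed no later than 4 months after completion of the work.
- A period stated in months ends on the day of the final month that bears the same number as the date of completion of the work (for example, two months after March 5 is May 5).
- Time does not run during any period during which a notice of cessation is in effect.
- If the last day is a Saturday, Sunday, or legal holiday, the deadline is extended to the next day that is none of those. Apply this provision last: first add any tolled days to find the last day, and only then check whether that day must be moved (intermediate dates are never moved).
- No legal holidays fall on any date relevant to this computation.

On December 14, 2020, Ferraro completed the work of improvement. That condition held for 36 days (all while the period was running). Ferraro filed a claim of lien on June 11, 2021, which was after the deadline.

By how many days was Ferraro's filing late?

4 months after December 14, 2020 is April 14, 2021.
Tolling adds 36 days: April 14, 2021 + 36 days = May 20, 2021.
May 20, 2021 is a Thursday and not a legal holiday, so no extension applies.
The deadline is May 20, 2021; from May 20, 2021 to June 11, 2021 is 22 days.

22 days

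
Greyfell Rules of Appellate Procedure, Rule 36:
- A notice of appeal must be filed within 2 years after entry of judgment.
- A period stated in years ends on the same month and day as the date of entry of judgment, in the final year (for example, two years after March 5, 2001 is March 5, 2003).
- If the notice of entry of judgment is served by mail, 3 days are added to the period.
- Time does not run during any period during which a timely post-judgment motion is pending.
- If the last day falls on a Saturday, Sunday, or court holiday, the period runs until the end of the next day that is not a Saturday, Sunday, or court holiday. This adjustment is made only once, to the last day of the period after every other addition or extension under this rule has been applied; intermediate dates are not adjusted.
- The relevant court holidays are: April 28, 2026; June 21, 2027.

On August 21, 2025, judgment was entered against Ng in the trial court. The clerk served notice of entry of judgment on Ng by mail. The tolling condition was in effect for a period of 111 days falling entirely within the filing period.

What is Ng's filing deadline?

December 13, 2027

2 years after August 21, 2025 is August 21, 2027.
Service was by mail, adding 3 days: August 21, 2027 + 3 days = August 24, 2027.
Tolling adds 111 days: August 24, 2027 + 111 days = December 13, 2027.
December 13, 2027 is a Monday and not a court holiday, so no extension applies.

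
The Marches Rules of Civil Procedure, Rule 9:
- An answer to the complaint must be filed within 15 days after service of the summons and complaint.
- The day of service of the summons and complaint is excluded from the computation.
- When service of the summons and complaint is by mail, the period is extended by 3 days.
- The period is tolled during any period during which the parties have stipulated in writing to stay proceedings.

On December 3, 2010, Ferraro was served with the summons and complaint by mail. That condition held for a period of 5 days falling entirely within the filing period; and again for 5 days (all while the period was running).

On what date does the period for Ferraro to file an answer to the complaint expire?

15 days after December 3, 2010 is December 18, 2010.
Service was by mail, adding 3 days: December 18, 2010 + 3 days = December 21, 2010.
Tolling adds 5 days: December 21, 2010 + 5 days = December 26, 2010.
Tolling adds 5 days: December 26, 2010 + 5 days = December 31, 2010.

December 31, 2010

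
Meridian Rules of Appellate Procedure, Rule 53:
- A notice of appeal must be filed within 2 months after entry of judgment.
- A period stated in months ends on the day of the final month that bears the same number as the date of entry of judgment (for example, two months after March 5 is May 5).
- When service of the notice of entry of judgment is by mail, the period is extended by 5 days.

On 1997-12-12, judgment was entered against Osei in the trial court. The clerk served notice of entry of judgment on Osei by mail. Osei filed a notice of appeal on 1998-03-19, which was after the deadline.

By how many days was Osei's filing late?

2 months after 1997-12-12 is February 12, 1998.
Service was by mail, adding 5 days: February 12, 1998 + 5 days = February 17, 1998.
The deadline is February 17, 1998; from February 17, 1998 to March 19, 1998 is 30 days.

30 days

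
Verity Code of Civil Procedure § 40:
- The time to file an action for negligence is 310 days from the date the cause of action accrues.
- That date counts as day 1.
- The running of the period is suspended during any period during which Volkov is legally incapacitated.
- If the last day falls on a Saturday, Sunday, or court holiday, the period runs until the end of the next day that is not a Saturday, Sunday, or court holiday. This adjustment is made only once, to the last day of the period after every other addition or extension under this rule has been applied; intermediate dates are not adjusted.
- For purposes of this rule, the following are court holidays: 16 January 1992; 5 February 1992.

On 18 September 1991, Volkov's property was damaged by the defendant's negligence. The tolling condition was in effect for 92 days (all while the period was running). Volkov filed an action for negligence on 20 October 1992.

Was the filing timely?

Yes

Counting 18 September 1991 as day 1, day 310 is July 23, 1992.
Tolling adds 92 days: July 23, 1992 + 92 days = October 23, 1992.
October 23, 1992 is a Friday and not a court holiday, so no extension applies.
The deadline is October 23, 1992; the filing on October 20, 1992 is on or before that date.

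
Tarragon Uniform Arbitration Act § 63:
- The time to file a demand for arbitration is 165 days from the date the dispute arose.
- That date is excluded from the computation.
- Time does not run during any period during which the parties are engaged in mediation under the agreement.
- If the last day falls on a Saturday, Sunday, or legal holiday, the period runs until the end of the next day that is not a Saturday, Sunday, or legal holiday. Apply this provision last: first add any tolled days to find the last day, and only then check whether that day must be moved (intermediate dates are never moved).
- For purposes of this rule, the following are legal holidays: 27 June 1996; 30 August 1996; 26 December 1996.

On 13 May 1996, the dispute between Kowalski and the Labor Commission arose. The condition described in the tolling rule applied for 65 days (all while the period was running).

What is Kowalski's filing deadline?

December 30, 1996

165 days after 13 May 1996 is October 25, 1996.
Tolling adds 65 days: October 25, 1996 + 65 days = December 29, 1996.
December 29, 1996 is Sunday. The next qualifying day is December 30, 1996.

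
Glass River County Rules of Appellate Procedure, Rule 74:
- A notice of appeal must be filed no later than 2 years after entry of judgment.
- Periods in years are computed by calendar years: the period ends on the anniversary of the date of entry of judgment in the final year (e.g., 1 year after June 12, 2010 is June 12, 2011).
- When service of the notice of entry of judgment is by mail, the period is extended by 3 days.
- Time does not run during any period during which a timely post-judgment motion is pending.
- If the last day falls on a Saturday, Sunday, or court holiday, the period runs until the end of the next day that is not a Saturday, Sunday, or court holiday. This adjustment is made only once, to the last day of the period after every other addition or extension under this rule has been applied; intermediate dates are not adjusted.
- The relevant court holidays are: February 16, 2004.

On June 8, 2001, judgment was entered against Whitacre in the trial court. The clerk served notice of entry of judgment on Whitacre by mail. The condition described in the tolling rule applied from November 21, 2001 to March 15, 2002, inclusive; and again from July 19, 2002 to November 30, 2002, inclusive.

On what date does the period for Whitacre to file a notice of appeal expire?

2 years after June 8, 2001 is June 8, 2003.
Service was by mail, adding 3 days: June 8, 2003 + 3 days = June 11, 2003.
From November 21, 2001 through March 15, 2002 inclusive is 115 days; tolling adds 115 days: June 11, 2003 + 115 days = October 4, 2003.
From July 19, 2002 through November 30, 2002 inclusive is 135 days; tolling adds 135 days: October 4, 2003 + 135 days = February 16, 2004.
February 16, 2004 is a listed holiday. The next qualifying day is February 17, 2004.

February 17, 2004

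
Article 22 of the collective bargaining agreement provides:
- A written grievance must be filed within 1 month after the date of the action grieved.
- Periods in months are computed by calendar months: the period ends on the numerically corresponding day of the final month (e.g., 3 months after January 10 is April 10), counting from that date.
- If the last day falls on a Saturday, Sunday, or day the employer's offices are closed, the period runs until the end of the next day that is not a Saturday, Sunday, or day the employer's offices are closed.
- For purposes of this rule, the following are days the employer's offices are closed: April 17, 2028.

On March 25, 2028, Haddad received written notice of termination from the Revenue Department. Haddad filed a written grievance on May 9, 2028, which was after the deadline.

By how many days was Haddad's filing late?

1 month after March 25, 2028 is April 25, 2028.
April 25, 2028 is a Tuesday and not a day the employer's offices are closed, so no extension applies.
The deadline is April 25, 2028; from April 25, 2028 to May 9, 2028 is 14 days.

14 days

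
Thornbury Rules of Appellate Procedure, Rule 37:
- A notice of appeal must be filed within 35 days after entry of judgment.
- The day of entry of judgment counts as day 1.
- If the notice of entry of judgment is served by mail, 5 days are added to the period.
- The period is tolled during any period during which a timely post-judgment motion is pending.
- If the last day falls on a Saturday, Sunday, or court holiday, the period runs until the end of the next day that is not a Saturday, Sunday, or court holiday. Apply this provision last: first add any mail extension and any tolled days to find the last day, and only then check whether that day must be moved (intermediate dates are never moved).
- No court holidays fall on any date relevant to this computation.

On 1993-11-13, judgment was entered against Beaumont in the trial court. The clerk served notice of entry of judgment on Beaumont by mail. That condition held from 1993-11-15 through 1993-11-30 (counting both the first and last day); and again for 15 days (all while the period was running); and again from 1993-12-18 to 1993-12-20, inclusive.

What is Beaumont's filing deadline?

January 25, 1994

Counting 1993-11-13 as day 1, day 35 is December 17, 1993.
Service was by mail, adding 5 days: December 17, 1993 + 5 days = December 22, 1993.
From November 15, 1993 through November 30, 1993 inclusive is 16 days; tolling adds 16 days: December 22, 1993 + 16 days = January 7, 1994.
Tolling adds 15 days: January 7, 1994 + 15 days = January 22, 1994.
From December 18, 1993 through December 20, 1993 inclusive is 3 days; tolling adds 3 days: January 22, 1994 + 3 days = January 25, 1994.
January 25, 1994 is a Tuesday and not a court holiday, so no extension applies.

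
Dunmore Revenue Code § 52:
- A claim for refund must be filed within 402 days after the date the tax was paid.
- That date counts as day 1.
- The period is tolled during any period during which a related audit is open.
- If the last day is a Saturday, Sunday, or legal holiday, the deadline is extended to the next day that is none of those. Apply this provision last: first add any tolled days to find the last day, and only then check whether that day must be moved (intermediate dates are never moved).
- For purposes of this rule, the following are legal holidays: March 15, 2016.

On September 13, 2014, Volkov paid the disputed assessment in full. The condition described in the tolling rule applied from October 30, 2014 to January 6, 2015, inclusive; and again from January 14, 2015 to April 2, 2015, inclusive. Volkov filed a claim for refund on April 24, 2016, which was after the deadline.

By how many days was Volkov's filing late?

Counting September 13, 2014 as day 1, day 402 is October 19, 2015.
From October 30, 2014 through January 6, 2015 inclusive is 69 days; tolling adds 69 days: October 19, 2015 + 69 days = December 27, 2015.
From January 14, 2015 through April 2, 2015 inclusive is 79 days; tolling adds 79 days: December 27, 2015 + 79 days = March 15, 2016.
March 15, 2016 is a listed holiday. The next qualifying day is March 16, 2016.
The deadline is March 16, 2016; from March 16, 2016 to April 24, 2016 is 39 days.

39 days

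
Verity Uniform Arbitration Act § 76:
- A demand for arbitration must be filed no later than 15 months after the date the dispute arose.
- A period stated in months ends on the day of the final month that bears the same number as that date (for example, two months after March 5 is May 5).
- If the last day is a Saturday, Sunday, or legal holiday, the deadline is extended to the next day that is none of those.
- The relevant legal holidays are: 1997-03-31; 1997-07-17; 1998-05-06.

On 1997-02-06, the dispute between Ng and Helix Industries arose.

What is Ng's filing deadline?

May 7, 1998

15 months after 1997-02-06 is May 6, 1998.
May 6, 1998 is a listed holiday. The next qualifying day is May 7, 1998.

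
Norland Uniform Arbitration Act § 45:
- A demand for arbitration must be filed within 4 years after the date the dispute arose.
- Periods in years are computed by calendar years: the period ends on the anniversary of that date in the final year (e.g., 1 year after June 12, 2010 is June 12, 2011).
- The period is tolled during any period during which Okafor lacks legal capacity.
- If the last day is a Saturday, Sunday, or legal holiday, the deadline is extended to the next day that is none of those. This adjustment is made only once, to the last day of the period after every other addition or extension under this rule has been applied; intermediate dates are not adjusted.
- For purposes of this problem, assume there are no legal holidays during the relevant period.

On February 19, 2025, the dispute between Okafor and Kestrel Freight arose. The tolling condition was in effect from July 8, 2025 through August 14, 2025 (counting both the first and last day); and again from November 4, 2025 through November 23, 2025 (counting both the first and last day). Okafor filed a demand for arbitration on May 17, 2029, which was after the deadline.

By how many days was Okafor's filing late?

29 days

4 years after February 19, 2025 is February 19, 2029.
From July 8, 2025 through August 14, 2025 inclusive is 38 days; tolling adds 38 days: February 19, 2029 + 38 days = March 29, 2029.
From November 4, 2025 through November 23, 2025 inclusive is 20 days; tolling adds 20 days: March 29, 2029 + 20 days = April 18, 2029.
April 18, 2029 is a Wednesday and not a legal holiday, so no extension applies.
The deadline is April 18, 2029; from April 18, 2029 to May 17, 2029 is 29 days.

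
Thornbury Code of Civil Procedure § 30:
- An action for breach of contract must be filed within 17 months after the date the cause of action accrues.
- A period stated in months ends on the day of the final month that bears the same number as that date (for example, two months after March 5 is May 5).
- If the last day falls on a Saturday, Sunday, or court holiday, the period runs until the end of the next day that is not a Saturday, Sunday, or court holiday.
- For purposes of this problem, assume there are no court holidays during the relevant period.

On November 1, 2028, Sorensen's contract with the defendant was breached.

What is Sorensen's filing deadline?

April 1, 2030

17 months after November 1, 2028 is April 1, 2030.
April 1, 2030 is a Monday and not a court holiday, so no extension applies.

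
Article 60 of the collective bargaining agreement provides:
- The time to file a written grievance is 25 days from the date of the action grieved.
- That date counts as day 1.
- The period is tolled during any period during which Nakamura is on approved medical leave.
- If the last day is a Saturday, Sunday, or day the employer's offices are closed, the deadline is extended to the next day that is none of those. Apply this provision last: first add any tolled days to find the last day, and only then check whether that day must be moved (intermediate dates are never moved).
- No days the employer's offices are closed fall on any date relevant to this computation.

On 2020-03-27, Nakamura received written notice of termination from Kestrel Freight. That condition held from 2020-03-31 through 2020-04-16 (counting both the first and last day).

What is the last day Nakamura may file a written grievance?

May 7, 2020

Counting 2020-03-27 as day 1, day 25 is April 20, 2020.
From March 31, 2020 through April 16, 2020 inclusive is 17 days; tolling adds 17 days: April 20, 2020 + 17 days = May 7, 2020.
May 7, 2020 is a Thursday and not a day the employer's offices are closed, so no extension applies.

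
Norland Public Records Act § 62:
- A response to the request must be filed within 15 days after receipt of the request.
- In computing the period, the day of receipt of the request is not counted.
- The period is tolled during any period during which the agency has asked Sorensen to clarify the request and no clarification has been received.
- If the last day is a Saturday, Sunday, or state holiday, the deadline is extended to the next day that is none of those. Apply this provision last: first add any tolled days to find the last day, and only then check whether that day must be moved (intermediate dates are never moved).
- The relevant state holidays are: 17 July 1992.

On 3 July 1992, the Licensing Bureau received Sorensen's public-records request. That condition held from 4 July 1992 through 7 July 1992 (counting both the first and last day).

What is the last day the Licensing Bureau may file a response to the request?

15 days after 3 July 1992 is July 18, 1992.
From July 4, 1992 through July 7, 1992 inclusive is 4 days; tolling adds 4 days: July 18, 1992 + 4 days = July 22, 1992.
July 22, 1992 is a Wednesday and not a state holiday, so no extension applies.

July 22, 1992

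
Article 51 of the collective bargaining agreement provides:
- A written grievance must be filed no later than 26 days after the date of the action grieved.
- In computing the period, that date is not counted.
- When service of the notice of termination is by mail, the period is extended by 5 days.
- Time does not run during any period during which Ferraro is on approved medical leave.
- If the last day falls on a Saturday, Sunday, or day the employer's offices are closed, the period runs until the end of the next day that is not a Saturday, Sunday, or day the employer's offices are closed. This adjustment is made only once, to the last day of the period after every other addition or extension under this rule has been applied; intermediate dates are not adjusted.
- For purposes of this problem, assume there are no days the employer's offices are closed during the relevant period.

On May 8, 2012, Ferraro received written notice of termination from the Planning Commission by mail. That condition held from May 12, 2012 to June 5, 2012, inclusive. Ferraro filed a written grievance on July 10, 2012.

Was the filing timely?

No

26 days after May 8, 2012 is June 3, 2012.
Service was by mail, adding 5 days: June 3, 2012 + 5 days = June 8, 2012.
From May 12, 2012 through June 5, 2012 inclusive is 25 days; tolling adds 25 days: June 8, 2012 + 25 days = July 3, 2012.
July 3, 2012 is a Tuesday and not a day the employer's offices are closed, so no extension applies.
The deadline is July 3, 2012; the filing on July 10, 2012 is after that date.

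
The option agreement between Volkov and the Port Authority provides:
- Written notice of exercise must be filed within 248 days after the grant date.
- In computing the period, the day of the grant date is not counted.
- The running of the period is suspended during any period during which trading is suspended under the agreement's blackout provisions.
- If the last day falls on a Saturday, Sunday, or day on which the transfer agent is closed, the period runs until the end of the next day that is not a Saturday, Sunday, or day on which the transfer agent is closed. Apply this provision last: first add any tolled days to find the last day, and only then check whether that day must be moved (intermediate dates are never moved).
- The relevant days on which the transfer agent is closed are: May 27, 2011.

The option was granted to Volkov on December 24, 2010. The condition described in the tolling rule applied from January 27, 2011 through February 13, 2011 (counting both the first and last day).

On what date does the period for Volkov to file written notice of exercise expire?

248 days after December 24, 2010 is August 29, 2011.
From January 27, 2011 through February 13, 2011 inclusive is 18 days; tolling adds 18 days: August 29, 2011 + 18 days = September 16, 2011.
September 16, 2011 is a Friday and not a day on which the transfer agent is closed, so no extension applies.

September 16, 2011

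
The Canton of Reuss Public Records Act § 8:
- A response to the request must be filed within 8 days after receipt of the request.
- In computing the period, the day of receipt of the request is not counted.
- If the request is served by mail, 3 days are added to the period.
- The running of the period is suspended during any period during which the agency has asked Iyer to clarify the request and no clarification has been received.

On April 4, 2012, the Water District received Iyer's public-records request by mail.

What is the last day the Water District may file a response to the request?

8 days after April 4, 2012 is April 12, 2012.
Service was by mail, adding 3 days: April 12, 2012 + 3 days = April 15, 2012.

April 15, 2012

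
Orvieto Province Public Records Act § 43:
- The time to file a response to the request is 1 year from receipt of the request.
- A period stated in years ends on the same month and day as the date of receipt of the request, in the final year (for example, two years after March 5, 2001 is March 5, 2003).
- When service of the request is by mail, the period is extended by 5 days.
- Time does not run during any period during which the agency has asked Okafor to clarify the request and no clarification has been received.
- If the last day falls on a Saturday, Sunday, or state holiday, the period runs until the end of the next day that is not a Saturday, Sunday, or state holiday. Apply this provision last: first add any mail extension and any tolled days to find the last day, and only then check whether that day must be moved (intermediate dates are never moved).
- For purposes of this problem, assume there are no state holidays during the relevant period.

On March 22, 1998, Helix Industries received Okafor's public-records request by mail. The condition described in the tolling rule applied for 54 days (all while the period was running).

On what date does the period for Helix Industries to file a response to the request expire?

1 year after March 22, 1998 is March 22, 1999.
Service was by mail, adding 5 days: March 22, 1999 + 5 days = March 27, 1999.
Tolling adds 54 days: March 27, 1999 + 54 days = May 20, 1999.
May 20, 1999 is a Thursday and not a state holiday, so no extension applies.

May 20, 1999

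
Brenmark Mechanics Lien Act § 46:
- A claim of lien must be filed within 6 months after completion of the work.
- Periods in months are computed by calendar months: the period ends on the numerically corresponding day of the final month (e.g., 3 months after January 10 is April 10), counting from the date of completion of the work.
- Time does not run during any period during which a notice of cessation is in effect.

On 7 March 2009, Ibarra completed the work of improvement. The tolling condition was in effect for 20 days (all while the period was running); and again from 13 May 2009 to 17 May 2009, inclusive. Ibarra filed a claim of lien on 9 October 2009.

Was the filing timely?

6 months after 7 March 2009 is September 7, 2009.
Tolling adds 20 days: September 7, 2009 + 20 days = September 27, 2009.
From May 13, 2009 through May 17, 2009 inclusive is 5 days; tolling adds 5 days: September 27, 2009 + 5 days = October 2, 2009.
The deadline is October 2, 2009; the filing on October 9, 2009 is after that date.

No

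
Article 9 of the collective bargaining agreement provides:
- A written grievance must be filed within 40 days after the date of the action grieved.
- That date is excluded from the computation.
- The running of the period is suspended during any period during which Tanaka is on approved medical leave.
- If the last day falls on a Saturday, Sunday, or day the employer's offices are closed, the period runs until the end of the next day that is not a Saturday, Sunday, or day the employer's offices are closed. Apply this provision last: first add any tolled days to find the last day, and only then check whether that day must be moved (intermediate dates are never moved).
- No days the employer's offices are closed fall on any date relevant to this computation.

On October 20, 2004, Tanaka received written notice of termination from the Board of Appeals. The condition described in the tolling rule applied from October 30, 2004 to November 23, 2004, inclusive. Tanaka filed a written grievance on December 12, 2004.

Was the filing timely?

40 days after October 20, 2004 is November 29, 2004.
From October 30, 2004 through November 23, 2004 inclusive is 25 days; tolling adds 25 days: November 29, 2004 + 25 days = December 24, 2004.
December 24, 2004 is a Friday and not a day the employer's offices are closed, so no extension applies.
The deadline is December 24, 2004; the filing on December 12, 2004 is on or before that date.

Yes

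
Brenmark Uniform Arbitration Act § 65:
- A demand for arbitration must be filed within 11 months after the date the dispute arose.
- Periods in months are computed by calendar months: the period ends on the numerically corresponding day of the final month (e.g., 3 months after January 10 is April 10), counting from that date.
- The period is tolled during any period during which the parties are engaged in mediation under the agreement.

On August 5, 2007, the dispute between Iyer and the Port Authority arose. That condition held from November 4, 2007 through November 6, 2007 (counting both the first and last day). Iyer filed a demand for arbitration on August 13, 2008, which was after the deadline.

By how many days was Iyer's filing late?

11 months after August 5, 2007 is July 5, 2008.
From November 4, 2007 through November 6, 2007 inclusive is 3 days; tolling adds 3 days: July 5, 2008 + 3 days = July 8, 2008.
The deadline is July 8, 2008; from July 8, 2008 to August 13, 2008 is 36 days.

36 days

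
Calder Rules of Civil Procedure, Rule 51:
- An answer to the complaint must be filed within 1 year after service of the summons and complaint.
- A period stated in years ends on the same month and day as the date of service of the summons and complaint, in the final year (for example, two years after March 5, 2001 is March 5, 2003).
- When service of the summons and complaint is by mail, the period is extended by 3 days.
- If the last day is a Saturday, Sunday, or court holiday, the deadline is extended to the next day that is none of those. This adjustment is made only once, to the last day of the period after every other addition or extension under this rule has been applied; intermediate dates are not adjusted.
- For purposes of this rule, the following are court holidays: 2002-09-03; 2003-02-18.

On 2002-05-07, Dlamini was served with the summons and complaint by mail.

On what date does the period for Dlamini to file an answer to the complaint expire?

May 12, 2003

1 year after 2002-05-07 is May 7, 2003.
Service was by mail, adding 3 days: May 7, 2003 + 3 days = May 10, 2003.
May 10, 2003 is Saturday; May 11, 2003 is Sunday. The next qualifying day is May 12, 2003.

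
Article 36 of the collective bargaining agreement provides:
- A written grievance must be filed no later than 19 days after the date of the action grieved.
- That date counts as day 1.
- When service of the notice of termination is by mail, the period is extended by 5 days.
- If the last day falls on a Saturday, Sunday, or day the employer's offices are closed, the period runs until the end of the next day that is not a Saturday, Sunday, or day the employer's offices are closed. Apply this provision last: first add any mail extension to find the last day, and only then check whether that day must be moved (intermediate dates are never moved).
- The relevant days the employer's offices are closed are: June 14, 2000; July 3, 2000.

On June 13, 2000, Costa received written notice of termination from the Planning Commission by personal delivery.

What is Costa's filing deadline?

Counting June 13, 2000 as day 1, day 19 is July 1, 2000.
Service was not by mail, so no mail extension applies.
July 1, 2000 is Saturday; July 2, 2000 is Sunday; July 3, 2000 is a listed holiday. The next qualifying day is July 4, 2000.

July 4, 2000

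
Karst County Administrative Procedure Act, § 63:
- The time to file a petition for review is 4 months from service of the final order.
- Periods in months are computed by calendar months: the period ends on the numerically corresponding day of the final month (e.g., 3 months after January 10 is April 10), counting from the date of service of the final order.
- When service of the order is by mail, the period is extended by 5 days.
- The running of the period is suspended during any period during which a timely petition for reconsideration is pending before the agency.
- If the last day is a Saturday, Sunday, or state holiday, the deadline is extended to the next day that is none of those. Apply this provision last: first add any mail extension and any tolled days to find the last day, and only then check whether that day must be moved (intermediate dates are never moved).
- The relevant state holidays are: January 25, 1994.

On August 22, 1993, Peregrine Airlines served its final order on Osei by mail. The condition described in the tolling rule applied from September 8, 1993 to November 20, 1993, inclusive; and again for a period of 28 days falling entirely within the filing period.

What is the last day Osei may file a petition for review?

4 months after August 22, 1993 is December 22, 1993.
Service was by mail, adding 5 days: December 22, 1993 + 5 days = December 27, 1993.
From September 8, 1993 through November 20, 1993 inclusive is 74 days; tolling adds 74 days: December 27, 1993 + 74 days = March 11, 1994.
Tolling adds 28 days: March 11, 1994 + 28 days = April 8, 1994.
April 8, 1994 is a Friday and not a state holiday, so no extension applies.

April 8, 1994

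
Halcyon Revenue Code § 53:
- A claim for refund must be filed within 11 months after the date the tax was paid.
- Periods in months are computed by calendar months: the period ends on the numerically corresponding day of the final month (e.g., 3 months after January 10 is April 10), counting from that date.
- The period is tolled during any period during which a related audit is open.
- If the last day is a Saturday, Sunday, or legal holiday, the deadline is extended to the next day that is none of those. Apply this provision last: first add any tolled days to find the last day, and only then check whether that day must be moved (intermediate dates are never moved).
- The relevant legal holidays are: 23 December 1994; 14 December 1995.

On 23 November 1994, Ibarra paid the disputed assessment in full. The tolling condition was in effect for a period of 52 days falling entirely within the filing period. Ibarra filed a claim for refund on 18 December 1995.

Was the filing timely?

11 months after 23 November 1994 is October 23, 1995.
Tolling adds 52 days: October 23, 1995 + 52 days = December 14, 1995.
December 14, 1995 is a listed holiday. The next qualifying day is December 15, 1995.
The deadline is December 15, 1995; the filing on December 18, 1995 is after that date.

No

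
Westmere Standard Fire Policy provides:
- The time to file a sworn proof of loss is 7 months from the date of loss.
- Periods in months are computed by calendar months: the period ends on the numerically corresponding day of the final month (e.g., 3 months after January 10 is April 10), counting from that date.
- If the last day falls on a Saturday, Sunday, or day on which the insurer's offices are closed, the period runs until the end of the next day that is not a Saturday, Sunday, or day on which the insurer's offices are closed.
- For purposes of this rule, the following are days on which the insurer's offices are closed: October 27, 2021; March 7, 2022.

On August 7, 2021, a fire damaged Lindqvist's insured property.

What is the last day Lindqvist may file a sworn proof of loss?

7 months after August 7, 2021 is March 7, 2022.
March 7, 2022 is a listed holiday. The next qualifying day is March 8, 2022.

March 8, 2022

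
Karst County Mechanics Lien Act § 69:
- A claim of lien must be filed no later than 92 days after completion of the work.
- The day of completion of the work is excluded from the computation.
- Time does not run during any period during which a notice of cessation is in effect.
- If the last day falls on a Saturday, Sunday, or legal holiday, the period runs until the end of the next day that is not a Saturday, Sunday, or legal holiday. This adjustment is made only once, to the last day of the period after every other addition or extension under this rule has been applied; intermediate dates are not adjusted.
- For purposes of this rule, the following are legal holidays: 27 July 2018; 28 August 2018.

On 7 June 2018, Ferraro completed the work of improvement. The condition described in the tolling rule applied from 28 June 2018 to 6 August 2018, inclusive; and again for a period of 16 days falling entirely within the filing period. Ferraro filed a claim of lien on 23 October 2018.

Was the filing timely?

Yes

92 days after 7 June 2018 is September 7, 2018.
From June 28, 2018 through August 6, 2018 inclusive is 40 days; tolling adds 40 days: September 7, 2018 + 40 days = October 17, 2018.
Tolling adds 16 days: October 17, 2018 + 16 days = November 2, 2018.
November 2, 2018 is a Friday and not a legal holiday, so no extension applies.
The deadline is November 2, 2018; the filing on October 23, 2018 is on or before that date.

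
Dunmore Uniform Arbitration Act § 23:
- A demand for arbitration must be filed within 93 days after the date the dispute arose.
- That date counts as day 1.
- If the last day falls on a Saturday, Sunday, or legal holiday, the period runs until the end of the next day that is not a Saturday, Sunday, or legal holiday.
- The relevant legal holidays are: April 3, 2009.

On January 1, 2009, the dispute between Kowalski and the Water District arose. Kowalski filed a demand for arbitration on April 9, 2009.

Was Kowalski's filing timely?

Counting January 1, 2009 as day 1, day 93 is April 3, 2009.
April 3, 2009 is a listed holiday; April 4, 2009 is Saturday; April 5, 2009 is Sunday. The next qualifying day is April 6, 2009.
The deadline is April 6, 2009; the filing on April 9, 2009 is after that date.

No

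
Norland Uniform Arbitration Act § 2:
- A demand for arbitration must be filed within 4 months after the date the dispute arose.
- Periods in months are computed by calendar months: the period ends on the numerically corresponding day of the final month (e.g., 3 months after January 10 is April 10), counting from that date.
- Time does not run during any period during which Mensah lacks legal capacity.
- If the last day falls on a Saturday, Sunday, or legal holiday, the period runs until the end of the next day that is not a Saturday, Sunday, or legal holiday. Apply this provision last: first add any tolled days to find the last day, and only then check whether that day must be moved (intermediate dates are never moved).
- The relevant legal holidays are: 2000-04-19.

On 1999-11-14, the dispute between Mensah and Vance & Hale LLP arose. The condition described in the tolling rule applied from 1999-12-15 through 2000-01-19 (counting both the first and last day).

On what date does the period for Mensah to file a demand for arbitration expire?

4 months after 1999-11-14 is March 14, 2000.
From December 15, 1999 through January 19, 2000 inclusive is 36 days; tolling adds 36 days: March 14, 2000 + 36 days = April 19, 2000.
April 19, 2000 is a listed holiday. The next qualifying day is April 20, 2000.

April 20, 2000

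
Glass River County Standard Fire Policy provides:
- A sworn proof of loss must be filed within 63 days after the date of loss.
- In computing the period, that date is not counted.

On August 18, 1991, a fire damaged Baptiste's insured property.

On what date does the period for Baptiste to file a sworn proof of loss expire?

63 days after August 18, 1991 is October 20, 1991.

October 20, 1991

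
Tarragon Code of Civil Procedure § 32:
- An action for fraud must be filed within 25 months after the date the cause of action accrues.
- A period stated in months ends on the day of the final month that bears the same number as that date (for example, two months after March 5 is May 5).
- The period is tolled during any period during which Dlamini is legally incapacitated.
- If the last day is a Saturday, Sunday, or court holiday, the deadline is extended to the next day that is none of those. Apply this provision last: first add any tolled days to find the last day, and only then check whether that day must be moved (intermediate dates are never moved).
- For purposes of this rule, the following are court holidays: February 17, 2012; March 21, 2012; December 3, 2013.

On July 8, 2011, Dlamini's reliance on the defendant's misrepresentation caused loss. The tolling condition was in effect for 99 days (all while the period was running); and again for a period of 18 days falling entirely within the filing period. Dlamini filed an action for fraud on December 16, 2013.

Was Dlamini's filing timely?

25 months after July 8, 2011 is August 8, 2013.
Tolling adds 99 days: August 8, 2013 + 99 days = November 15, 2013.
Tolling adds 18 days: November 15, 2013 + 18 days = December 3, 2013.
December 3, 2013 is a listed holiday. The next qualifying day is December 4, 2013.
The deadline is December 4, 2013; the filing on December 16, 2013 is after that date.

No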